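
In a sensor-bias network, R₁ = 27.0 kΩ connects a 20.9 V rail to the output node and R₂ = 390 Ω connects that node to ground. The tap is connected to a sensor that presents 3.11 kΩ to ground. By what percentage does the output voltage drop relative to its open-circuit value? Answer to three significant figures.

11.0 %

The divider's output (Thévenin) resistance is R₁‖R₂ = 384.4 Ω.
Fractional drop under load = R_th/(R_th + R_L) = 384.4 / (384.4 + 3110) = 0.1100.
So the output falls by 11.0 %.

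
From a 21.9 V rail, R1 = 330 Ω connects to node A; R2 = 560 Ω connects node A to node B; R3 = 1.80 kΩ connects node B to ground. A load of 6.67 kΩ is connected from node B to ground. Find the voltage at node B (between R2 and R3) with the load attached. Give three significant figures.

At node B, R3 is in parallel with the load: R3‖R_L = 1417 Ω.
Below node A the resistance is R2 + (R3‖R_L) = 1977 Ω, so V_A = 21.9 × 1977/2307 = 18.77 V.
Then V_B = V_A × (R3‖R_L)/(R2 + R3‖R_L) = 18.77 × 1417/1977 = 13.5 V.

V ≈ 13.5 V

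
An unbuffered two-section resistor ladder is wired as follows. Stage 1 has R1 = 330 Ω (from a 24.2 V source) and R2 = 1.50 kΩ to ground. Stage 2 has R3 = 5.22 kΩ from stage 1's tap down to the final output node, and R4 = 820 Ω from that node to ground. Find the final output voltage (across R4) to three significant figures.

Stage 2 presents R3+R4 = 6040 Ω as a load on stage 1's tap.
Stage 1's lower leg becomes R2‖(R3+R4) = 1202 Ω, so V_mid = 24.2 × 1202/1532 = 18.99 V.
Stage 2 is itself unloaded: V_out = V_mid × R4/(R3+R4) = 18.99 × 820/6040 = 2.58 V.

V_out ≈ 2.58 V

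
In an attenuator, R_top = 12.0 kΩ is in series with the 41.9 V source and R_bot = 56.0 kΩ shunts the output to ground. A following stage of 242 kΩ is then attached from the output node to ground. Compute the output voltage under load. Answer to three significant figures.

V_out ≈ 33.2 V

The load sits in parallel with R_bot: R_bot‖R_L = (56.0 × 242) / (56.0 + 242) = 45.48 kΩ.
V_out = 41.9 × 45.48 / (12.0 + 45.48) = 41.9 × 45.48/57.48 = 33.2 V.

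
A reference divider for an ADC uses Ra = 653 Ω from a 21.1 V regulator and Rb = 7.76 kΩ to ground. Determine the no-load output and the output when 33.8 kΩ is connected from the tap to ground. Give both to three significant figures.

Unloaded: 19.5 V; loaded: 19.1 V

Open-circuit: V = 21.1 × 7760/(653 + 7760) = 19.5 V.
With the load, Rb becomes Rb‖R_L = 6311 Ω, so V = 21.1 × 6311/6964 = 19.1 V.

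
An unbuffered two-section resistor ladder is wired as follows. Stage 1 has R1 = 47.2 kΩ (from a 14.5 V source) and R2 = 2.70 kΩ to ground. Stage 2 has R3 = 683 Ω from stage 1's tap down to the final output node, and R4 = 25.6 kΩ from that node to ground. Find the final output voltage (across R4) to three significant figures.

V_out ≈ 0.697 V

Stage 2 presents R3+R4 = 26280 Ω as a load on stage 1's tap.
Stage 1's lower leg becomes R2‖(R3+R4) = 2448 Ω, so V_mid = 14.5 × 2448/49650 = 0.7151 V.
Stage 2 is itself unloaded: V_out = V_mid × R4/(R3+R4) = 0.7151 × 25600/26280 = 0.697 V.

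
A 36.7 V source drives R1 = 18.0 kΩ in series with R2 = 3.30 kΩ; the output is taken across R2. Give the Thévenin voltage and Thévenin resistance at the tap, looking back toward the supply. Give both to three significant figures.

V_th is the open-circuit tap voltage: 36.7 × 3.30/(18.0 + 3.30) = 5.69 V.
With the supply zeroed, R1 and R2 appear in parallel from the tap: R_th = R1‖R2 = (18.0 × 3.30)/21.30 = 2.79 kΩ.

V_th = 5.69 V, R_th = 2.79 kΩ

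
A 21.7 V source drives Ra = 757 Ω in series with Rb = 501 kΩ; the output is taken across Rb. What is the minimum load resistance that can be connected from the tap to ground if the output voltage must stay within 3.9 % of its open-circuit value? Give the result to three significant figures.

Output resistance R_th = Ra‖Rb = (757 × 501000)/501800 = 755.9 Ω.
The fractional drop is R_th/(R_th + R_L); requiring this ≤ 0.0390 gives R_L ≥ R_th(1/0.0390 − 1) = 755.9 × 24.64 = 18.6 kΩ.

R_L(min) ≈ 18.6 kΩ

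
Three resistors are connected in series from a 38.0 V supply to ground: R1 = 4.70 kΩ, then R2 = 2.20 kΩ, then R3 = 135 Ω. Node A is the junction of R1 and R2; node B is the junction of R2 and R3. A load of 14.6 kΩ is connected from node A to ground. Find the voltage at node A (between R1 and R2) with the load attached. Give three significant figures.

V ≈ 11.4 V

Below node A the series string R2+R3 = 2335 Ω sits in parallel with the 14600 Ω load: 2013 Ω.
V_A = 38.0 × 2013/(4700 + 2013) = 11.4 V.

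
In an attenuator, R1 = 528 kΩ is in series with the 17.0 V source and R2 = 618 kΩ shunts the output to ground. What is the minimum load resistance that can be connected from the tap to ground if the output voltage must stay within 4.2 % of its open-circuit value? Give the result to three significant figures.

R_L(min) ≈ 6.49 MΩ

Output resistance R_th = R1‖R2 = (528 × 618)/1146 = 284.7 kΩ.
The fractional drop is R_th/(R_th + R_L); requiring this ≤ 0.0420 gives R_L ≥ R_th(1/0.0420 − 1) = 284.7 × 22.81 = 6.49 MΩ.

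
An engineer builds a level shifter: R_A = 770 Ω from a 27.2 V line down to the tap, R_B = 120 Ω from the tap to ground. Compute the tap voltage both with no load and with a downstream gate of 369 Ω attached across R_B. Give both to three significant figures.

Unloaded: 3.67 V; loaded: 2.86 V

Open-circuit: V = 27.2 × 120/(770 + 120) = 3.67 V.
With the load, R_B becomes R_B‖R_L = 90.55 Ω, so V = 27.2 × 90.55/860.6 = 2.86 V.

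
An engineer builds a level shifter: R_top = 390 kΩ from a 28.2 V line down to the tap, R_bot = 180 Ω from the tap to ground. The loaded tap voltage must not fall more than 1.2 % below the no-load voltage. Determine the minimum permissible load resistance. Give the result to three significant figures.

R_L(min) ≈ 14.8 kΩ

Output resistance R_th = R_top‖R_bot = (390000 × 180)/390200 = 179.9 Ω.
The fractional drop is R_th/(R_th + R_L); requiring this ≤ 0.0120 gives R_L ≥ R_th(1/0.0120 − 1) = 179.9 × 82.33 = 14.8 kΩ.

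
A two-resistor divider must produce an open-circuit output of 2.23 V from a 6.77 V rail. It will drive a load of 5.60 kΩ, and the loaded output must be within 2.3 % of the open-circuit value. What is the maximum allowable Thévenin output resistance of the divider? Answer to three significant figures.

Loading drop = R_th/(R_th + R_L) ≤ 0.0230, so R_th ≤ R_L · ε/(1−ε) = 5.60 kΩ × 0.0230/0.9770 = 132 Ω.

R_th ≤ 132 Ω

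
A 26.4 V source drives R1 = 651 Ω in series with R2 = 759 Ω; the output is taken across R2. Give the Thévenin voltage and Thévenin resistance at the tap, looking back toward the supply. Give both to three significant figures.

V_th = 14.2 V, R_th = 350 Ω

V_th is the open-circuit tap voltage: 26.4 × 759/(651 + 759) = 14.2 V.
With the supply zeroed, R1 and R2 appear in parallel from the tap: R_th = R1‖R2 = (651 × 759)/1410 = 350 Ω.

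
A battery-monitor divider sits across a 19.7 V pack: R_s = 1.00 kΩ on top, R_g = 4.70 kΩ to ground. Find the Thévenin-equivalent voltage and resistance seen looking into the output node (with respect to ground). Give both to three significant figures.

V_th = 16.2 V, R_th = 825 Ω

V_th is the open-circuit tap voltage: 19.7 × 4.70/(1.00 + 4.70) = 16.2 V.
With the supply zeroed, R_s and R_g appear in parallel from the tap: R_th = R_s‖R_g = (1.00 × 4.70)/5.700 = 825 Ω.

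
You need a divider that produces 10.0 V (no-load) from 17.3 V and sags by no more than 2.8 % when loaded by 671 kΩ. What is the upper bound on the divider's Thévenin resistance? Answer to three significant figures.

R_th ≤ 19.3 kΩ

Loading drop = R_th/(R_th + R_L) ≤ 0.0280, so R_th ≤ R_L · ε/(1−ε) = 671 kΩ × 0.0280/0.9720 = 19.3 kΩ.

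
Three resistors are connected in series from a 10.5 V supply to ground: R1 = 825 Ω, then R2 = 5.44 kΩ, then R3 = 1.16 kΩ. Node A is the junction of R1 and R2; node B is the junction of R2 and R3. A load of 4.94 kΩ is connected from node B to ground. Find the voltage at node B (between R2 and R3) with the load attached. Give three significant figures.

V ≈ 1.37 V

At node B, R3 is in parallel with the load: R3‖R_L = 939.4 Ω.
Below node A the resistance is R2 + (R3‖R_L) = 6379 Ω, so V_A = 10.5 × 6379/7204 = 9.298 V.
Then V_B = V_A × (R3‖R_L)/(R2 + R3‖R_L) = 9.298 × 939.4/6379 = 1.37 V.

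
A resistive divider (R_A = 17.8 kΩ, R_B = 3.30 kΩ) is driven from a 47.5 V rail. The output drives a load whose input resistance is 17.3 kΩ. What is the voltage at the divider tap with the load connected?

The load sits in parallel with R_B: R_B‖R_L = (3.30 × 17.3) / (3.30 + 17.3) = 2.771 kΩ.
V_out = 47.5 × 2.771 / (17.8 + 2.771) = 47.5 × 2.771/20.57 = 6.40 V.
(Unloaded it would have been 7.43 V.)

V_out ≈ 6.40 V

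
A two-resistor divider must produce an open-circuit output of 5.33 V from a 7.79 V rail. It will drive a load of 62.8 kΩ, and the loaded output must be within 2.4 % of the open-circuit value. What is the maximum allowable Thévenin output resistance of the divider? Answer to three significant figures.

R_th ≤ 1.54 kΩ

Loading drop = R_th/(R_th + R_L) ≤ 0.0240, so R_th ≤ R_L · ε/(1−ε) = 62.8 kΩ × 0.0240/0.9760 = 1.54 kΩ.
(Any R1, R2 with R2/(R1+R2) = 0.684 and R1‖R2 ≤ 1.54 kΩ will meet the spec.)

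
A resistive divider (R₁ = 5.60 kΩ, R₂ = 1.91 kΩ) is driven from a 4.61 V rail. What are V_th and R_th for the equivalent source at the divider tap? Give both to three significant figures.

V_th is the open-circuit tap voltage: 4.61 × 1.91/(5.60 + 1.91) = 1.17 V.
With the supply zeroed, R₁ and R₂ appear in parallel from the tap: R_th = R₁‖R₂ = (5.60 × 1.91)/7.510 = 1.42 kΩ.

V_th = 1.17 V, R_th = 1.42 kΩ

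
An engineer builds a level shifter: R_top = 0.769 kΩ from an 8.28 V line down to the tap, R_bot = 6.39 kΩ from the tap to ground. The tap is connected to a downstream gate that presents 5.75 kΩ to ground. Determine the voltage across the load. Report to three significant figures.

V_out ≈ 6.60 V

The load sits in parallel with R_bot: R_bot‖R_L = (6390 × 5750) / (6390 + 5750) = 3027 Ω.
V_out = 8.28 × 3027 / (769 + 3027) = 8.28 × 3027/3796 = 6.60 V.
(Unloaded it would have been 7.39 V.)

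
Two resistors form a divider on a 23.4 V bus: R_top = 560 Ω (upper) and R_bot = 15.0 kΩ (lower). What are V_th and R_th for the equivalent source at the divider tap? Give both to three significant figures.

V_th is the open-circuit tap voltage: 23.4 × 15000/(560 + 15000) = 22.6 V.
With the supply zeroed, R_top and R_bot appear in parallel from the tap: R_th = R_top‖R_bot = (560 × 15000)/15560 = 540 Ω.

V_th = 22.6 V, R_th = 540 Ω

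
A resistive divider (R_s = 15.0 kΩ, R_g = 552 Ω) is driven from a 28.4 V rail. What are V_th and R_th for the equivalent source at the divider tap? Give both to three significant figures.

V_th = 1.01 V, R_th = 532 Ω

V_th is the open-circuit tap voltage: 28.4 × 552/(15000 + 552) = 1.01 V.
With the supply zeroed, R_s and R_g appear in parallel from the tap: R_th = R_s‖R_g = (15000 × 552)/15550 = 532 Ω.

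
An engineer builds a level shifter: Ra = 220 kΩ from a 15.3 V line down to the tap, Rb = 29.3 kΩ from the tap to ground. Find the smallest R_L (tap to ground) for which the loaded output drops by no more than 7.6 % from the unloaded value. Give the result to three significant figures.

R_L(min) ≈ 314 kΩ

Output resistance R_th = Ra‖Rb = (220 × 29.3)/249.3 = 25.86 kΩ.
The fractional drop is R_th/(R_th + R_L); requiring this ≤ 0.0760 gives R_L ≥ R_th(1/0.0760 − 1) = 25.86 × 12.16 = 314 kΩ.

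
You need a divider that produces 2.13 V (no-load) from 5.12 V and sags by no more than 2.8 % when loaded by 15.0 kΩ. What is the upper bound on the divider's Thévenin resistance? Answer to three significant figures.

Loading drop = R_th/(R_th + R_L) ≤ 0.0280, so R_th ≤ R_L · ε/(1−ε) = 15.0 kΩ × 0.0280/0.9720 = 432 Ω.
(Any R1, R2 with R2/(R1+R2) = 0.416 and R1‖R2 ≤ 432 Ω will meet the spec.)

R_th ≤ 432 Ω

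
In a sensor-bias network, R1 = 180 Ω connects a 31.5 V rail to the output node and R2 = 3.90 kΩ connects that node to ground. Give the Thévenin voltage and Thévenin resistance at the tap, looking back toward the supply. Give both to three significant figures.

V_th = 30.1 V, R_th = 172 Ω

V_th is the open-circuit tap voltage: 31.5 × 3900/(180 + 3900) = 30.1 V.
With the supply zeroed, R1 and R2 appear in parallel from the tap: R_th = R1‖R2 = (180 × 3900)/4080 = 172 Ω.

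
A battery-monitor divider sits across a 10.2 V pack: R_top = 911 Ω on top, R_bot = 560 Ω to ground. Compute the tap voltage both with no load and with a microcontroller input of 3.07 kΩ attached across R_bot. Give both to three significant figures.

Unloaded: 3.88 V; loaded: 3.49 V

Open-circuit: V = 10.2 × 560/(911 + 560) = 3.88 V.
With the load, R_bot becomes R_bot‖R_L = 473.6 Ω, so V = 10.2 × 473.6/1385 = 3.49 V.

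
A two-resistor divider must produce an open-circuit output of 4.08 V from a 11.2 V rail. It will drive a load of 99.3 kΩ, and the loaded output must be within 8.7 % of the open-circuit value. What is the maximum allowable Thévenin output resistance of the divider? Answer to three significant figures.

R_th ≤ 9.46 kΩ

Loading drop = R_th/(R_th + R_L) ≤ 0.0870, so R_th ≤ R_L · ε/(1−ε) = 99.3 kΩ × 0.0870/0.9130 = 9.46 kΩ.
(Any R1, R2 with R2/(R1+R2) = 0.364 and R1‖R2 ≤ 9.46 kΩ will meet the spec.)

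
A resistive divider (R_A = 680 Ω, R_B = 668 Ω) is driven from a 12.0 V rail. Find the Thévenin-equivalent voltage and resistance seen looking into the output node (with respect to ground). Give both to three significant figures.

V_th = 5.95 V, R_th = 337 Ω

V_th is the open-circuit tap voltage: 12.0 × 668/(680 + 668) = 5.95 V.
With the supply zeroed, R_A and R_B appear in parallel from the tap: R_th = R_A‖R_B = (680 × 668)/1348 = 337 Ω.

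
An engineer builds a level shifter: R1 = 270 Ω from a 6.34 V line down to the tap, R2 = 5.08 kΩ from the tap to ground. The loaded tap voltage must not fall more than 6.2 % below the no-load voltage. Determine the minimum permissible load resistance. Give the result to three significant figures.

R_L(min) ≈ 3.88 kΩ

Output resistance R_th = R1‖R2 = (270 × 5080)/5350 = 256.4 Ω.
The fractional drop is R_th/(R_th + R_L); requiring this ≤ 0.0620 gives R_L ≥ R_th(1/0.0620 − 1) = 256.4 × 15.13 = 3.88 kΩ.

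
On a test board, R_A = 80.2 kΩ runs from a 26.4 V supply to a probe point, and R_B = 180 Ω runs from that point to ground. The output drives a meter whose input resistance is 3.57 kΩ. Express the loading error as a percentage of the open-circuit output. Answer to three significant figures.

The divider's output (Thévenin) resistance is R_A‖R_B = 179.6 Ω.
Fractional drop under load = R_th/(R_th + R_L) = 179.6 / (179.6 + 3570) = 0.04790.
So the output falls by 4.79 %.

4.79 %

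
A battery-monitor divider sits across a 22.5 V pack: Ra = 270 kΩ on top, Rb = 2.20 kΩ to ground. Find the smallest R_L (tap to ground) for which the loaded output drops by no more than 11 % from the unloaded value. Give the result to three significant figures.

R_L(min) ≈ 17.7 kΩ

Output resistance R_th = Ra‖Rb = (270 × 2.20)/272.2 = 2.182 kΩ.
The fractional drop is R_th/(R_th + R_L); requiring this ≤ 0.110 gives R_L ≥ R_th(1/0.110 − 1) = 2.182 × 8.091 = 17.7 kΩ.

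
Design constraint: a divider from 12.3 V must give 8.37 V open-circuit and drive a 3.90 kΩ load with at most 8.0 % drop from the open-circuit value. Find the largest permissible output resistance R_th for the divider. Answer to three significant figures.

R_th ≤ 339 Ω

Loading drop = R_th/(R_th + R_L) ≤ 0.0800, so R_th ≤ R_L · ε/(1−ε) = 3.90 kΩ × 0.0800/0.9200 = 339 Ω.
(Any R1, R2 with R2/(R1+R2) = 0.680 and R1‖R2 ≤ 339 Ω will meet the spec.)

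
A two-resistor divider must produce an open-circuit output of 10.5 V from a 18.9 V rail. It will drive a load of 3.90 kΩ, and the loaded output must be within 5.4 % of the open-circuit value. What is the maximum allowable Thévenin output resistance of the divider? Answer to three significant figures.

R_th ≤ 223 Ω

Loading drop = R_th/(R_th + R_L) ≤ 0.0540, so R_th ≤ R_L · ε/(1−ε) = 3.90 kΩ × 0.0540/0.9460 = 223 Ω.
(Any R1, R2 with R2/(R1+R2) = 0.556 and R1‖R2 ≤ 223 Ω will meet the spec.)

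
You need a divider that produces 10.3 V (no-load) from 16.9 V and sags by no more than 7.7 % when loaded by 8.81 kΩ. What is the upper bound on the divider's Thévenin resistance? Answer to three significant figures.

R_th ≤ 735 Ω

Loading drop = R_th/(R_th + R_L) ≤ 0.0770, so R_th ≤ R_L · ε/(1−ε) = 8.81 kΩ × 0.0770/0.9230 = 735 Ω.
(Any R1, R2 with R2/(R1+R2) = 0.609 and R1‖R2 ≤ 735 Ω will meet the spec.)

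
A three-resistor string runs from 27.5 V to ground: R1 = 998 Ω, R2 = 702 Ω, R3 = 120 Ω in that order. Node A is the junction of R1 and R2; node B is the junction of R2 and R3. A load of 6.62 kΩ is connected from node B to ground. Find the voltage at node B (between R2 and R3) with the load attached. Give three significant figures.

At node B, R3 is in parallel with the load: R3‖R_L = 117.9 Ω.
Below node A the resistance is R2 + (R3‖R_L) = 819.9 Ω, so V_A = 27.5 × 819.9/1818 = 12.40 V.
Then V_B = V_A × (R3‖R_L)/(R2 + R3‖R_L) = 12.40 × 117.9/819.9 = 1.78 V.

V ≈ 1.78 V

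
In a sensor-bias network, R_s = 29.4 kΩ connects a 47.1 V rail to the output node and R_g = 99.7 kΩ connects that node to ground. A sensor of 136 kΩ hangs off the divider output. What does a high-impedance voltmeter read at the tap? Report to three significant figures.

The load sits in parallel with R_g: R_g‖R_L = (99.7 × 136) / (99.7 + 136) = 57.53 kΩ.
V_out = 47.1 × 57.53 / (29.4 + 57.53) = 47.1 × 57.53/86.93 = 31.2 V.
(Unloaded it would have been 36.4 V.)

V_out ≈ 31.2 V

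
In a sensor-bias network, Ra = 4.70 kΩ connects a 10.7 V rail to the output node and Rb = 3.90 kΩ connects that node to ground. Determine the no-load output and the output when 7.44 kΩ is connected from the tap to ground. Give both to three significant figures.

Unloaded: 4.85 V; loaded: 3.77 V

Open-circuit: V = 10.7 × 3.90/(4.70 + 3.90) = 4.85 V.
With the load, Rb becomes Rb‖R_L = 2.559 kΩ, so V = 10.7 × 2.559/7.259 = 3.77 V.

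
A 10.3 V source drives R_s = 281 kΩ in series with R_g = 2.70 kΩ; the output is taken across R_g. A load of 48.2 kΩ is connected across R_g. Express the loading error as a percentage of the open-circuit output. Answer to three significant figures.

The divider's output (Thévenin) resistance is R_s‖R_g = 2.674 kΩ.
Fractional drop under load = R_th/(R_th + R_L) = 2.674 / (2.674 + 48.2) = 0.05257.
So the output falls by 5.26 %.

5.26 %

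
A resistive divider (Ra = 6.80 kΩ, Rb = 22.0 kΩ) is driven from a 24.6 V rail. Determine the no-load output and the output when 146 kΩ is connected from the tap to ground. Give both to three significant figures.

Open-circuit: V = 24.6 × 22.0/(6.80 + 22.0) = 18.8 V.
With the load, Rb becomes Rb‖R_L = 19.12 kΩ, so V = 24.6 × 19.12/25.92 = 18.1 V.

Unloaded: 18.8 V; loaded: 18.1 V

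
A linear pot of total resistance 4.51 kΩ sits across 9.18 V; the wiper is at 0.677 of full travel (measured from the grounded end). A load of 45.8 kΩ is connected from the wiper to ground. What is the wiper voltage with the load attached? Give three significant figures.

The wiper splits the pot into (1−α)R = 1.457 kΩ above and αR = 3.053 kΩ below.
Lower section ‖ load = 2.862 kΩ.
V_wiper = 9.18 × 2.862/(1.457 + 2.862) = 6.08 V.

V ≈ 6.08 V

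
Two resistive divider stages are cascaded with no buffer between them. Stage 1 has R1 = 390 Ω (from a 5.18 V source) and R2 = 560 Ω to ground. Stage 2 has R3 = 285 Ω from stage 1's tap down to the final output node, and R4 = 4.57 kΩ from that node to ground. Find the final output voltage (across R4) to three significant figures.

V_out ≈ 2.74 V

Stage 2 presents R3+R4 = 4855 Ω as a load on stage 1's tap.
Stage 1's lower leg becomes R2‖(R3+R4) = 502.1 Ω, so V_mid = 5.18 × 502.1/892.1 = 2.915 V.
Stage 2 is itself unloaded: V_out = V_mid × R4/(R3+R4) = 2.915 × 4570/4855 = 2.74 V.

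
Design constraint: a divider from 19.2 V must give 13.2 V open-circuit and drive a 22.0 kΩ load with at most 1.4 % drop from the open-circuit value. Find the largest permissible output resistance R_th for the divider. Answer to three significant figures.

R_th ≤ 312 Ω

Loading drop = R_th/(R_th + R_L) ≤ 0.0140, so R_th ≤ R_L · ε/(1−ε) = 22.0 kΩ × 0.0140/0.9860 = 312 Ω.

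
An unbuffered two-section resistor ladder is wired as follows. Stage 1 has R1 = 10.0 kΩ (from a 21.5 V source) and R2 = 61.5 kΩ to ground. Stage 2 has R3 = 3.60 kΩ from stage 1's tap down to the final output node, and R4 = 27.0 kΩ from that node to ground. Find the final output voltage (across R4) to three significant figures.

Stage 2 presents R3+R4 = 30.60 kΩ as a load on stage 1's tap.
Stage 1's lower leg becomes R2‖(R3+R4) = 20.43 kΩ, so V_mid = 21.5 × 20.43/30.43 = 14.44 V.
Stage 2 is itself unloaded: V_out = V_mid × R4/(R3+R4) = 14.44 × 27.0/30.60 = 12.7 V.

V_out ≈ 12.7 V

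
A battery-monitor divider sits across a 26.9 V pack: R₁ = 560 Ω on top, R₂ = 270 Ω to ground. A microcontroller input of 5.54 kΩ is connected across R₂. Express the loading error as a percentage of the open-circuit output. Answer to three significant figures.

The divider's output (Thévenin) resistance is R₁‖R₂ = 182.2 Ω.
Fractional drop under load = R_th/(R_th + R_L) = 182.2 / (182.2 + 5540) = 0.03184.
So the output falls by 3.18 %.

3.18 %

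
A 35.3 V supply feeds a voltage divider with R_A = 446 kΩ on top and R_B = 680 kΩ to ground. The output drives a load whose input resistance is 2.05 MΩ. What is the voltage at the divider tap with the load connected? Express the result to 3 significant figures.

The load sits in parallel with R_B: R_B‖R_L = (680 × 2050) / (680 + 2050) = 510.6 kΩ.
V_out = 35.3 × 510.6 / (446 + 510.6) = 35.3 × 510.6/956.6 = 18.8 V.
(Unloaded it would have been 21.3 V.)

V_out ≈ 18.8 V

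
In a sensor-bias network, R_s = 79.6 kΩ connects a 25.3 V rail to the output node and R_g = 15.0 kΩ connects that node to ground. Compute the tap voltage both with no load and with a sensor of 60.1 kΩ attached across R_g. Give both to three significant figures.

Open-circuit: V = 25.3 × 15.0/(79.6 + 15.0) = 4.01 V.
With the load, R_g becomes R_g‖R_L = 12.00 kΩ, so V = 25.3 × 12.00/91.60 = 3.32 V.

Unloaded: 4.01 V; loaded: 3.32 V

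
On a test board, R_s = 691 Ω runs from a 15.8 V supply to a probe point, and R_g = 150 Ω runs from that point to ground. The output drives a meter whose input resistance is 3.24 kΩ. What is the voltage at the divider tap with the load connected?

The load sits in parallel with R_g: R_g‖R_L = (150 × 3240) / (150 + 3240) = 143.4 Ω.
V_out = 15.8 × 143.4 / (691 + 143.4) = 15.8 × 143.4/834.4 = 2.71 V.

V_out ≈ 2.71 V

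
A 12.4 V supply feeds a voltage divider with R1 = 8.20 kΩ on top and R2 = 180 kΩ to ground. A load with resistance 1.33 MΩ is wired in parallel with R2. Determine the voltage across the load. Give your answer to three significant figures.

The load sits in parallel with R2: R2‖R_L = (180 × 1330) / (180 + 1330) = 158.5 kΩ.
V_out = 12.4 × 158.5 / (8.20 + 158.5) = 12.4 × 158.5/166.7 = 11.8 V.
(Unloaded it would have been 11.9 V.)

V_out ≈ 11.8 V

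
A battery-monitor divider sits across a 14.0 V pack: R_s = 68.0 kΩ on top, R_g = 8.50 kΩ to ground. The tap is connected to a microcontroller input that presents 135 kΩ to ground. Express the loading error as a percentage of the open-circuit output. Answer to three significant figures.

The divider's output (Thévenin) resistance is R_s‖R_g = 7.556 kΩ.
Fractional drop under load = R_th/(R_th + R_L) = 7.556 / (7.556 + 135) = 0.05300.
So the output falls by 5.30 %.

5.30 %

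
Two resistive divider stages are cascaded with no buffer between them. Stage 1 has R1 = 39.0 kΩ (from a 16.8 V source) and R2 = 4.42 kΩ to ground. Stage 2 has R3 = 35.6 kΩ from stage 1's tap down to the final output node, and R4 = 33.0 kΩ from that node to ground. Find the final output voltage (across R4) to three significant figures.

Stage 2 presents R3+R4 = 68.60 kΩ as a load on stage 1's tap.
Stage 1's lower leg becomes R2‖(R3+R4) = 4.152 kΩ, so V_mid = 16.8 × 4.152/43.15 = 1.617 V.
Stage 2 is itself unloaded: V_out = V_mid × R4/(R3+R4) = 1.617 × 33.0/68.60 = 0.778 V.

V_out ≈ 0.778 V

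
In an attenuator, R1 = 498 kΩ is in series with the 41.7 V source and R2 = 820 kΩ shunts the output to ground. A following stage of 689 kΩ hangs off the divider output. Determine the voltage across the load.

The load sits in parallel with R2: R2‖R_L = (820 × 689) / (820 + 689) = 374.4 kΩ.
V_out = 41.7 × 374.4 / (498 + 374.4) = 41.7 × 374.4/872.4 = 17.9 V.
(Unloaded it would have been 25.9 V.)

V_out ≈ 17.9 V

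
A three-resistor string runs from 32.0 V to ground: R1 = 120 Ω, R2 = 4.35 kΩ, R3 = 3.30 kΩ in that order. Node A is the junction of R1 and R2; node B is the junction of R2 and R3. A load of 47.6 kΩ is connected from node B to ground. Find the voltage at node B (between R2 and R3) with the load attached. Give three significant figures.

At node B, R3 is in parallel with the load: R3‖R_L = 3086 Ω.
Below node A the resistance is R2 + (R3‖R_L) = 7436 Ω, so V_A = 32.0 × 7436/7556 = 31.49 V.
Then V_B = V_A × (R3‖R_L)/(R2 + R3‖R_L) = 31.49 × 3086/7436 = 13.1 V.

V ≈ 13.1 V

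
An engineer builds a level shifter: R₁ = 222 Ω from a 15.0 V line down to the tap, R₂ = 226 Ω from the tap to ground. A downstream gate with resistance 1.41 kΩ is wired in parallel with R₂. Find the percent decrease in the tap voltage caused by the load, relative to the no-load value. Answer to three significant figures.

7.36 %

The divider's output (Thévenin) resistance is R₁‖R₂ = 112.0 Ω.
Fractional drop under load = R_th/(R_th + R_L) = 112.0 / (112.0 + 1410) = 0.07358.
So the output falls by 7.36 %.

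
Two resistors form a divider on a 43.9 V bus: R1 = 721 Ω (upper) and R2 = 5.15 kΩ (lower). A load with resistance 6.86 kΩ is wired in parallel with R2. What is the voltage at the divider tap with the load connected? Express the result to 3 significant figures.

V_out ≈ 35.3 V

The load sits in parallel with R2: R2‖R_L = (5150 × 6860) / (5150 + 6860) = 2942 Ω.
V_out = 43.9 × 2942 / (721 + 2942) = 43.9 × 2942/3663 = 35.3 V.
(Unloaded it would have been 38.5 V.)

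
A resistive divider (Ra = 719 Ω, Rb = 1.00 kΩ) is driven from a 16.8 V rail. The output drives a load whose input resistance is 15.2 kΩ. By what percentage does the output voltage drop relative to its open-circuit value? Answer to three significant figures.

2.68 %

The divider's output (Thévenin) resistance is Ra‖Rb = 418.3 Ω.
Fractional drop under load = R_th/(R_th + R_L) = 418.3 / (418.3 + 15200) = 0.02678.
So the output falls by 2.68 %.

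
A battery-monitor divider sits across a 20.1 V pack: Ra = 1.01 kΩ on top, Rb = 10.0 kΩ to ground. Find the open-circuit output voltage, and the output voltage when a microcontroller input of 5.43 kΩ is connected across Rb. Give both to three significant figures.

Unloaded: 18.3 V; loaded: 15.6 V

Open-circuit: V = 20.1 × 10.0/(1.01 + 10.0) = 18.3 V.
With the load, Rb becomes Rb‖R_L = 3.519 kΩ, so V = 20.1 × 3.519/4.529 = 15.6 V.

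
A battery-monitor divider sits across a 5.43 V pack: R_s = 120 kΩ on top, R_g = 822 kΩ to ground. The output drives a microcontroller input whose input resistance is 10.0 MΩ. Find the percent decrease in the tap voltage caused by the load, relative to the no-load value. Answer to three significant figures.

1.04 %

The divider's output (Thévenin) resistance is R_s‖R_g = 104.7 kΩ.
Fractional drop under load = R_th/(R_th + R_L) = 104.7 / (104.7 + 10000) = 0.01036.
So the output falls by 1.04 %.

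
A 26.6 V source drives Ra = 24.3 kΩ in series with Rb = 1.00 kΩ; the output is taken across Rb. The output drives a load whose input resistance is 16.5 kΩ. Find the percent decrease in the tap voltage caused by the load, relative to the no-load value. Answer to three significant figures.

5.50 %

The divider's output (Thévenin) resistance is Ra‖Rb = 0.9605 kΩ.
Fractional drop under load = R_th/(R_th + R_L) = 0.9605 / (0.9605 + 16.5) = 0.05501.
So the output falls by 5.50 %.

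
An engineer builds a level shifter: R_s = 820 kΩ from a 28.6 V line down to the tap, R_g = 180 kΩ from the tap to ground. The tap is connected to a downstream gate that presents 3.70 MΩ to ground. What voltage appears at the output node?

The load sits in parallel with R_g: R_g‖R_L = (180 × 3700) / (180 + 3700) = 171.6 kΩ.
V_out = 28.6 × 171.6 / (820 + 171.6) = 28.6 × 171.6/991.6 = 4.95 V.
(Unloaded it would have been 5.15 V.)

V_out ≈ 4.95 V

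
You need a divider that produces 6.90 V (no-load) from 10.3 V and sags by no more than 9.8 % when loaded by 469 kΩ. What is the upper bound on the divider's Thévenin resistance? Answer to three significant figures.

R_th ≤ 51.0 kΩ

Loading drop = R_th/(R_th + R_L) ≤ 0.0980, so R_th ≤ R_L · ε/(1−ε) = 469 kΩ × 0.0980/0.9020 = 51.0 kΩ.
(Any R1, R2 with R2/(R1+R2) = 0.670 and R1‖R2 ≤ 51.0 kΩ will meet the spec.)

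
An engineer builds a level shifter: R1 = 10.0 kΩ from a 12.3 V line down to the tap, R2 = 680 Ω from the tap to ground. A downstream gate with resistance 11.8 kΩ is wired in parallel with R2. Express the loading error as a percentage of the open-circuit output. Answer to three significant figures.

The divider's output (Thévenin) resistance is R1‖R2 = 636.7 Ω.
Fractional drop under load = R_th/(R_th + R_L) = 636.7 / (636.7 + 11800) = 0.05120.
So the output falls by 5.12 %.

5.12 %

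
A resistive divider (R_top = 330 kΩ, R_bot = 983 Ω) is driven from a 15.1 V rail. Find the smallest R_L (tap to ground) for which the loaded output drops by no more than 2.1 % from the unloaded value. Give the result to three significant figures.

R_L(min) ≈ 45.7 kΩ

Output resistance R_th = R_top‖R_bot = (330000 × 983)/331000 = 980.1 Ω.
The fractional drop is R_th/(R_th + R_L); requiring this ≤ 0.0210 gives R_L ≥ R_th(1/0.0210 − 1) = 980.1 × 46.62 = 45.7 kΩ.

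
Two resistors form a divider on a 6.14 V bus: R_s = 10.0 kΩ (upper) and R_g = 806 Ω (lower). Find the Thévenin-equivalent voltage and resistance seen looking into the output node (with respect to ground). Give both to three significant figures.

V_th is the open-circuit tap voltage: 6.14 × 806/(10000 + 806) = 0.458 V.
With the supply zeroed, R_s and R_g appear in parallel from the tap: R_th = R_s‖R_g = (10000 × 806)/10810 = 746 Ω.

V_th = 0.458 V, R_th = 746 Ω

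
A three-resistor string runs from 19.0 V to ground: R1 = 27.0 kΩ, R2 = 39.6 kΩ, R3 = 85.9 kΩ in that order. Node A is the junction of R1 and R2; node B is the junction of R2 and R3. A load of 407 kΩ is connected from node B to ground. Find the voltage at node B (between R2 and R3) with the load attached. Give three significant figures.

V ≈ 9.80 V

At node B, R3 is in parallel with the load: R3‖R_L = 70.93 kΩ.
Below node A the resistance is R2 + (R3‖R_L) = 110.5 kΩ, so V_A = 19.0 × 110.5/137.5 = 15.27 V.
Then V_B = V_A × (R3‖R_L)/(R2 + R3‖R_L) = 15.27 × 70.93/110.5 = 9.80 V.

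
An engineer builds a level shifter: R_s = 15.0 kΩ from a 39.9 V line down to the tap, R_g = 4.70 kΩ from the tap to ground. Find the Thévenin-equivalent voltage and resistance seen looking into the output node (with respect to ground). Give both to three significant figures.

V_th is the open-circuit tap voltage: 39.9 × 4.70/(15.0 + 4.70) = 9.52 V.
With the supply zeroed, R_s and R_g appear in parallel from the tap: R_th = R_s‖R_g = (15.0 × 4.70)/19.70 = 3.58 kΩ.

V_th = 9.52 V, R_th = 3.58 kΩ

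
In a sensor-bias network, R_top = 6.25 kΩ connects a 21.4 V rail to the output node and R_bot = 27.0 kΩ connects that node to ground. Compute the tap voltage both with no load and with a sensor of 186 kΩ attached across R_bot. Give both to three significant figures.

Unloaded: 17.4 V; loaded: 16.9 V

Open-circuit: V = 21.4 × 27.0/(6.25 + 27.0) = 17.4 V.
With the load, R_bot becomes R_bot‖R_L = 23.58 kΩ, so V = 21.4 × 23.58/29.83 = 16.9 V.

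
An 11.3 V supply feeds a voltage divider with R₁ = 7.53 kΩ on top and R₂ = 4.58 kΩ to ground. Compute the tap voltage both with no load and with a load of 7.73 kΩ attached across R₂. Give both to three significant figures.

Open-circuit: V = 11.3 × 4.58/(7.53 + 4.58) = 4.27 V.
With the load, R₂ becomes R₂‖R_L = 2.876 kΩ, so V = 11.3 × 2.876/10.41 = 3.12 V.

Unloaded: 4.27 V; loaded: 3.12 V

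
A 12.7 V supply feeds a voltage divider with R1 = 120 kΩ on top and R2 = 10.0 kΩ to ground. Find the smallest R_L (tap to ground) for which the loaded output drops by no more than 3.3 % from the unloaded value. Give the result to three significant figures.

Output resistance R_th = R1‖R2 = (120 × 10.0)/130.0 = 9.231 kΩ.
The fractional drop is R_th/(R_th + R_L); requiring this ≤ 0.0330 gives R_L ≥ R_th(1/0.0330 − 1) = 9.231 × 29.30 = 270 kΩ.

R_L(min) ≈ 270 kΩ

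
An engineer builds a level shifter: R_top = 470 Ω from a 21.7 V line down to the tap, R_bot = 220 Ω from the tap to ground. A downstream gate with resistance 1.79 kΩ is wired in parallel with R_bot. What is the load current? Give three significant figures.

R_bot‖R_L = 195.9 Ω; V_out = 21.7 × 195.9/665.9 = 6.384 V.
I_L = V_out / R_L = 6.384 / 1.79 kΩ = 3.57 mA.

I_L ≈ 3.57 mA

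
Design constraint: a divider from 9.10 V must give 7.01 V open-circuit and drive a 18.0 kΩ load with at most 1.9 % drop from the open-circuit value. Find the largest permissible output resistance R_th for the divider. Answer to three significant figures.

Loading drop = R_th/(R_th + R_L) ≤ 0.0190, so R_th ≤ R_L · ε/(1−ε) = 18.0 kΩ × 0.0190/0.9810 = 349 Ω.

R_th ≤ 349 Ω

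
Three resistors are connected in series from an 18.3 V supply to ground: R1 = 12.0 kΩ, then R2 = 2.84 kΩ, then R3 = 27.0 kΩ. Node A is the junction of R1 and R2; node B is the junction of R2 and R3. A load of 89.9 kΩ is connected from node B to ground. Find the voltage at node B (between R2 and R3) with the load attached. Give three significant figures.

At node B, R3 is in parallel with the load: R3‖R_L = 20.76 kΩ.
Below node A the resistance is R2 + (R3‖R_L) = 23.60 kΩ, so V_A = 18.3 × 23.60/35.60 = 12.13 V.
Then V_B = V_A × (R3‖R_L)/(R2 + R3‖R_L) = 12.13 × 20.76/23.60 = 10.7 V.

V ≈ 10.7 V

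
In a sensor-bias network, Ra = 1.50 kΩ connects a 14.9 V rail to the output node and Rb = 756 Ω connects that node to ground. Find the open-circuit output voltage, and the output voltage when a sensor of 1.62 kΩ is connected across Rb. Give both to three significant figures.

Unloaded: 4.99 V; loaded: 3.81 V

Open-circuit: V = 14.9 × 756/(1500 + 756) = 4.99 V.
With the load, Rb becomes Rb‖R_L = 515.5 Ω, so V = 14.9 × 515.5/2015 = 3.81 V.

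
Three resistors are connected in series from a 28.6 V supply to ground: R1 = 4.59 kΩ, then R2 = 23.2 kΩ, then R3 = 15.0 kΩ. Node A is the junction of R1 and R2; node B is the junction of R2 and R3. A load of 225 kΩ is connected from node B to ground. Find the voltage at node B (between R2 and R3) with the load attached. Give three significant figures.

At node B, R3 is in parallel with the load: R3‖R_L = 14.06 kΩ.
Below node A the resistance is R2 + (R3‖R_L) = 37.26 kΩ, so V_A = 28.6 × 37.26/41.85 = 25.46 V.
Then V_B = V_A × (R3‖R_L)/(R2 + R3‖R_L) = 25.46 × 14.06/37.26 = 9.61 V.

V ≈ 9.61 V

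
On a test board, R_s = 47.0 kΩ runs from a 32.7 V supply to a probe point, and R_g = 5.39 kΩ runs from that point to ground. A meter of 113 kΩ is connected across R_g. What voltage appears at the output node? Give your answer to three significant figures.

The load sits in parallel with R_g: R_g‖R_L = (5.39 × 113) / (5.39 + 113) = 5.145 kΩ.
V_out = 32.7 × 5.145 / (47.0 + 5.145) = 32.7 × 5.145/52.14 = 3.23 V.

V_out ≈ 3.23 V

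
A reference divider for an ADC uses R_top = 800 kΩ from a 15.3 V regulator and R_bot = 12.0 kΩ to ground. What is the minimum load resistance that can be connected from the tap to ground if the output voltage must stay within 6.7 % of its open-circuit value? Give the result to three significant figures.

R_L(min) ≈ 165 kΩ

Output resistance R_th = R_top‖R_bot = (800 × 12.0)/812.0 = 11.82 kΩ.
The fractional drop is R_th/(R_th + R_L); requiring this ≤ 0.0670 gives R_L ≥ R_th(1/0.0670 − 1) = 11.82 × 13.93 = 165 kΩ.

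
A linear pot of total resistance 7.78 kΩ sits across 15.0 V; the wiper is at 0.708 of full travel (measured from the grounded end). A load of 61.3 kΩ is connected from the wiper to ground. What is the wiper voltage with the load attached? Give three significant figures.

The wiper splits the pot into (1−α)R = 2.272 kΩ above and αR = 5.508 kΩ below.
Lower section ‖ load = 5.054 kΩ.
V_wiper = 15.0 × 5.054/(2.272 + 5.054) = 10.3 V.

V ≈ 10.3 V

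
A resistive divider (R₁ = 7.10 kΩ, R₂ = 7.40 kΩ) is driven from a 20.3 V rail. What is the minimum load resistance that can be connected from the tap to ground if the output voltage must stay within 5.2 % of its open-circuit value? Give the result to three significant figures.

R_L(min) ≈ 66.1 kΩ

Output resistance R_th = R₁‖R₂ = (7.10 × 7.40)/14.50 = 3.623 kΩ.
The fractional drop is R_th/(R_th + R_L); requiring this ≤ 0.0520 gives R_L ≥ R_th(1/0.0520 − 1) = 3.623 × 18.23 = 66.1 kΩ.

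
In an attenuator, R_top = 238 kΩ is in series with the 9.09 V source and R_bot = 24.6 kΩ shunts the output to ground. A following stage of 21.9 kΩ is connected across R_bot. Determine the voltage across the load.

V_out ≈ 0.422 V

The load sits in parallel with R_bot: R_bot‖R_L = (24.6 × 21.9) / (24.6 + 21.9) = 11.59 kΩ.
V_out = 9.09 × 11.59 / (238 + 11.59) = 9.09 × 11.59/249.6 = 0.422 V.
(Unloaded it would have been 0.852 V.)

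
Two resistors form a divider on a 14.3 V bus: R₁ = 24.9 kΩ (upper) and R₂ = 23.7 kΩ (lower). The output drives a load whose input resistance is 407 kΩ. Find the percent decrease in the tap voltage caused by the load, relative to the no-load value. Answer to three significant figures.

2.90 %

The divider's output (Thévenin) resistance is R₁‖R₂ = 12.14 kΩ.
Fractional drop under load = R_th/(R_th + R_L) = 12.14 / (12.14 + 407) = 0.02897.
So the output falls by 2.90 %.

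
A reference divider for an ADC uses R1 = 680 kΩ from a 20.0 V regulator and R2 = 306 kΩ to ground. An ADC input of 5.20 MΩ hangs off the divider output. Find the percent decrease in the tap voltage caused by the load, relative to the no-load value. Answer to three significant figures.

The divider's output (Thévenin) resistance is R1‖R2 = 211.0 kΩ.
Fractional drop under load = R_th/(R_th + R_L) = 211.0 / (211.0 + 5200) = 0.03900.
So the output falls by 3.90 %.

3.90 %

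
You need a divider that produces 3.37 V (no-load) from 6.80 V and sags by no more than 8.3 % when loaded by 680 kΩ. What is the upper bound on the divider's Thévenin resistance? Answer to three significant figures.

R_th ≤ 61.5 kΩ

Loading drop = R_th/(R_th + R_L) ≤ 0.0830, so R_th ≤ R_L · ε/(1−ε) = 680 kΩ × 0.0830/0.9170 = 61.5 kΩ.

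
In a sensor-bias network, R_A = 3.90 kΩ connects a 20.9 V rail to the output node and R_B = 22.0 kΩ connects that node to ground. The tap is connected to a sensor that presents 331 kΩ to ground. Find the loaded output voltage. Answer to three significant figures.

The load sits in parallel with R_B: R_B‖R_L = (22.0 × 331) / (22.0 + 331) = 20.63 kΩ.
V_out = 20.9 × 20.63 / (3.90 + 20.63) = 20.9 × 20.63/24.53 = 17.6 V.
(Unloaded it would have been 17.8 V.)

V_out ≈ 17.6 V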